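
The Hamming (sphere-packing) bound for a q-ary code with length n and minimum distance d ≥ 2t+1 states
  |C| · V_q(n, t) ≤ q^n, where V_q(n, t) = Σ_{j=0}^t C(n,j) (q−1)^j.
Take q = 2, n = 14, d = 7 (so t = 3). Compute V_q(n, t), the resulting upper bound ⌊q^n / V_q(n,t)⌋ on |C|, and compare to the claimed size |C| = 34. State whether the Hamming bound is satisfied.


V_q(n, t) = 470, q^n = 16384, Hamming bound = 34, |C| = 34 ≤ bound (satisfied).

Step 1: Compute V_q(n, t) = Σ_{j=0}^3 C(n, j) (q−1)^j.
  j = 0: C(14,0)·(1)^0 = 1·1 = 1.
  j = 1: C(14,1)·(1)^1 = 14·1 = 14.
  j = 2: C(14,2)·(1)^2 = 91·1 = 91.
  j = 3: C(14,3)·(1)^3 = 364·1 = 364.
  V_q(n, t) = 1 + 14 + 91 + 364 = 470.
Step 2: q^n = 2^14 = 16384.
Step 3: Hamming bound ⌊q^n / V_q(n,t)⌋ = ⌊16384/470⌋ = 34.
Step 4: Compare |C| = 34 to 34: satisfied.
The claimed |C| lies at the Hamming bound (tight).


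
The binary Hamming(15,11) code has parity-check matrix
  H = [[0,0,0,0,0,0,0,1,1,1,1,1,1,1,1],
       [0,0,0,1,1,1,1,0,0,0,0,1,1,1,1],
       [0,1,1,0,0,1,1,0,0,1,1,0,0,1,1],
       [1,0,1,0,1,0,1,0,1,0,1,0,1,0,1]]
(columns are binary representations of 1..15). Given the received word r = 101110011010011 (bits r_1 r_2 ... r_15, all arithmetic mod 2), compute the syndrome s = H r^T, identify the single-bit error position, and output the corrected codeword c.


s = (1, 0, 0, 0)^T, error position = 8, corrected codeword c = 101110001010011

Compute s = H r^T mod 2 one row at a time:
  s_1 = 1 + 1 + 0 + 1 + 0 + 0 + 1 + 1 = 5 ≡ 1 (mod 2).
  s_2 = 1 + 1 + 0 + 0 + 0 + 0 + 1 + 1 = 4 ≡ 0 (mod 2).
  s_3 = 0 + 1 + 0 + 0 + 0 + 1 + 1 + 1 = 4 ≡ 0 (mod 2).
  s_4 = 1 + 1 + 1 + 0 + 1 + 1 + 0 + 1 = 6 ≡ 0 (mod 2).
s = (1, 0, 0, 0)^T — this equals column 8 of H (binary 1000), so error is at position 8.
Correct: flip bit 8 of r = 101110011010011 to get c = 101110001010011.


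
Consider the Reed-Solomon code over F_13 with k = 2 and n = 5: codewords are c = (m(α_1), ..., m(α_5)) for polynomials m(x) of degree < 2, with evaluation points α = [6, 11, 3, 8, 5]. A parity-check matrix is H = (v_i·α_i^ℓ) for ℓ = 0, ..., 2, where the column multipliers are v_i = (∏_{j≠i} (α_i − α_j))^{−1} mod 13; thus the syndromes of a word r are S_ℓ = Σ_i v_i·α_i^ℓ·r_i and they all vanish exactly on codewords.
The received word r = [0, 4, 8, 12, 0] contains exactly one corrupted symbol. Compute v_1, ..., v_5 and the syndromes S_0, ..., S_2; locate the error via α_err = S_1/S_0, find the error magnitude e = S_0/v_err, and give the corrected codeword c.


S = (2, 10, 11), error at position 5, error magnitude e = 6, c = [0, 4, 8, 12, 7].

Step 1: column multipliers v_i = (∏_{j≠i}(α_i − α_j))^{−1} mod 13.
  i = 1 (α = 6): (6−11)(6−3)(6−8)(6−5) = (−5)·3·(−2)·1 = 30 ≡ 4, so v_1 = 4^{−1} = 10 (mod 13).
  i = 2 (α = 11): (11−6)(11−3)(11−8)(11−5) = 5·8·3·6 = 720 ≡ 5, so v_2 = 5^{−1} = 8 (mod 13).
  i = 3 (α = 3): (3−6)(3−11)(3−8)(3−5) = (−3)·(−8)·(−5)·(−2) = 240 ≡ 6, so v_3 = 6^{−1} = 11 (mod 13).
  i = 4 (α = 8): (8−6)(8−11)(8−3)(8−5) = 2·(−3)·5·3 = −90 ≡ 1, so v_4 = 1^{−1} = 1 (mod 13).
  i = 5 (α = 5): (5−6)(5−11)(5−3)(5−8) = (−1)·(−6)·2·(−3) = −36 ≡ 3, so v_5 = 3^{−1} = 9 (mod 13).
  v = [10, 8, 11, 1, 9].
Step 2: syndromes of r = [0, 4, 8, 12, 0] (all sums mod 13).
  S_0 = Σ v_i r_i = 10·0 + 8·4 + 11·8 + 1·12 + 9·0 = 132 ≡ 2.
  S_1 = Σ v_i α_i r_i = 10·6·0 + 8·11·4 + 11·3·8 + 1·8·12 + 9·5·0 = 712 ≡ 10.
  α_i^2 mod 13 = [10, 4, 9, 12, 12].
  S_2 = Σ v_i α_i^2 r_i = 10·10·0 + 8·4·4 + 11·9·8 + 1·12·12 + 9·12·0 = 1064 ≡ 11.
  S = (2, 10, 11) ≠ 0, so r is not a codeword (an error is present).
Step 3: locate the error. For a single error e at position i, S_ℓ = v_i·e·α_i^ℓ, so α_err = S_1/S_0.
  S_0^{−1} = 2^{−1} = 7 (mod 13), so α_err = 10·7 = 70 ≡ 5 = α_5. Error position i = 5.
  Consistency check: S_2/S_1 = 11·4 = 44 ≡ 5 = α_err ✓ (single-error assumption holds).
Step 4: error magnitude e = S_0/v_5 = S_0·∏_{j≠5}(α_5 − α_j) = 2·3 = 6 ≡ 6 (mod 13).
Step 5: correct position 5: c_5 = r_5 − e = 0 − 6 ≡ 7 (mod 13). Hence c = [0, 4, 8, 12, 7].
  Check: interpolating c through the α_i gives m(x) = 3 + 6·x (degree < 2) with m(α_i) = c_i for every i, so c is indeed a codeword.


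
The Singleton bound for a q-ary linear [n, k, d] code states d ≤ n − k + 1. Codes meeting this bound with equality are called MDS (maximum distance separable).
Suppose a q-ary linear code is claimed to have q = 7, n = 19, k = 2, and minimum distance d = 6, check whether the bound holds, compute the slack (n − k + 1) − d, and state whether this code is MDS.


Singleton RHS = n − k + 1 = 18, slack = 12, bound satisfied, not MDS.

Singleton bound: d ≤ n − k + 1.
Here n = 19, k = 2, so n − k + 1 = 18.
Given d = 6, check d ≤ 18: YES.
Slack = (n − k + 1) − d = 12.
The code is NOT MDS (slack = 12 > 0).
Description: the claimed parameters are [19, 2, 6]_7; such a code would be non-MDS.


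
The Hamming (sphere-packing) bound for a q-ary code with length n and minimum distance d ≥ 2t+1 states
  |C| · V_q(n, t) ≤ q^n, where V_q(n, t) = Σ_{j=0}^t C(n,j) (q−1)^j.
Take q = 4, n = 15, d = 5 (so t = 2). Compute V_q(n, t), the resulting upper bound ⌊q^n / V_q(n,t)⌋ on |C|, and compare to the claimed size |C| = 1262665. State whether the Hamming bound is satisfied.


V_q(n, t) = 991, q^n = 1073741824, Hamming bound = 1083493, |C| = 1262665 > bound (violated).

Step 1: Compute V_q(n, t) = Σ_{j=0}^2 C(n, j) (q−1)^j.
  j = 0: C(15,0)·(3)^0 = 1·1 = 1.
  j = 1: C(15,1)·(3)^1 = 15·3 = 45.
  j = 2: C(15,2)·(3)^2 = 105·9 = 945.
  V_q(n, t) = 1 + 45 + 945 = 991.
Step 2: q^n = 4^15 = 1073741824.
Step 3: Hamming bound ⌊q^n / V_q(n,t)⌋ = ⌊1073741824/991⌋ = 1083493.
Step 4: Compare |C| = 1262665 to 1083493: violated.
The claimed |C| lies above the Hamming bound, so no 4-ary code of length 15 with d ≥ 5 can have 1262665 codewords.


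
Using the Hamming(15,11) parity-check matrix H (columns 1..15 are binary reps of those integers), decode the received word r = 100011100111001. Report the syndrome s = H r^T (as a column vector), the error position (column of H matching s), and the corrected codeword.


s = (0, 1, 1, 1)^T, error position = 7, corrected codeword c = 100011000111001

Compute s = H r^T mod 2 one row at a time:
  s_1 = 0 + 0 + 1 + 1 + 1 + 0 + 0 + 1 = 4 ≡ 0 (mod 2).
  s_2 = 0 + 1 + 1 + 1 + 1 + 0 + 0 + 1 = 5 ≡ 1 (mod 2).
  s_3 = 0 + 0 + 1 + 1 + 1 + 1 + 0 + 1 = 5 ≡ 1 (mod 2).
  s_4 = 1 + 0 + 1 + 1 + 0 + 1 + 0 + 1 = 5 ≡ 1 (mod 2).
s = (0, 1, 1, 1)^T — this equals column 7 of H (binary 0111), so error is at position 7.
Correct: flip bit 7 of r = 100011100111001 to get c = 100011000111001.


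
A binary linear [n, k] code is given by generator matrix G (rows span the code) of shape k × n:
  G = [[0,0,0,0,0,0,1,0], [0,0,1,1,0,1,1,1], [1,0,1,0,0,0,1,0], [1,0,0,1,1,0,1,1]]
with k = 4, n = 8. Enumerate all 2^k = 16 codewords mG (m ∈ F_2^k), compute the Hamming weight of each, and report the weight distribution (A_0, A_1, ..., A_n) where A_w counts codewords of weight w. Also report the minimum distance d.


Weight distribution: A_0 = 1, A_1 = 1, A_2 = 2, A_3 = 2, A_4 = 5, A_5 = 5. Minimum distance d = 1.

Enumerate all 2^4 = 16 messages m ∈ F_2^4.
For each, compute codeword c = mG in F_2^8, then tally its weight.
  m = 0000 → c = 00000000, weight = 0.
  m = 1000 → c = 00000010, weight = 1.
  m = 0100 → c = 00110111, weight = 5.
  m = 1100 → c = 00110101, weight = 4.
  m = 0010 → c = 10100010, weight = 3.
  m = 1010 → c = 10100000, weight = 2.
  m = 0110 → c = 10010101, weight = 4.
  m = 1110 → c = 10010111, weight = 5.
  m = 0001 → c = 10011011, weight = 5.
  m = 1001 → c = 10011001, weight = 4.
  m = 0101 → c = 10101100, weight = 4.
  m = 1101 → c = 10101110, weight = 5.
  m = 0011 → c = 00111001, weight = 4.
  m = 1011 → c = 00111011, weight = 5.
  m = 0111 → c = 00001110, weight = 3.
  m = 1111 → c = 00001100, weight = 2.
Tally weights:
  weight 0: 1 codewords.
  weight 1: 1 codewords.
  weight 2: 2 codewords.
  weight 3: 2 codewords.
  weight 4: 5 codewords.
  weight 5: 5 codewords.
Minimum distance d = smallest w > 0 with A_w > 0 = 1.
Sanity: Σ A_w = 16 = 2^4 = 16 ✓.


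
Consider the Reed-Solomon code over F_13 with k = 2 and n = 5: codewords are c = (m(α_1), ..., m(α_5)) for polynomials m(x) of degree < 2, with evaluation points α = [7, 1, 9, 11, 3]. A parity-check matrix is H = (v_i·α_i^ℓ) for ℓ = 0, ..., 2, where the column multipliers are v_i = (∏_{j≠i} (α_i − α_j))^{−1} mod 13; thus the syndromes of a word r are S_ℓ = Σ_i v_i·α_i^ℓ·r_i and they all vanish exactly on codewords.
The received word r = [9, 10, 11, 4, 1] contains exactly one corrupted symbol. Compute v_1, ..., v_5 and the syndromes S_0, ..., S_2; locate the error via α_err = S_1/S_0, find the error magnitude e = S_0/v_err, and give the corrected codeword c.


S = (8, 7, 11), error at position 3, error magnitude e = 11, c = [9, 10, 0, 4, 1].

Step 1: column multipliers v_i = (∏_{j≠i}(α_i − α_j))^{−1} mod 13.
  i = 1 (α = 7): (7−1)(7−9)(7−11)(7−3) = 6·(−2)·(−4)·4 = 192 ≡ 10, so v_1 = 10^{−1} = 4 (mod 13).
  i = 2 (α = 1): (1−7)(1−9)(1−11)(1−3) = (−6)·(−8)·(−10)·(−2) = 960 ≡ 11, so v_2 = 11^{−1} = 6 (mod 13).
  i = 3 (α = 9): (9−7)(9−1)(9−11)(9−3) = 2·8·(−2)·6 = −192 ≡ 3, so v_3 = 3^{−1} = 9 (mod 13).
  i = 4 (α = 11): (11−7)(11−1)(11−9)(11−3) = 4·10·2·8 = 640 ≡ 3, so v_4 = 3^{−1} = 9 (mod 13).
  i = 5 (α = 3): (3−7)(3−1)(3−9)(3−11) = (−4)·2·(−6)·(−8) = −384 ≡ 6, so v_5 = 6^{−1} = 11 (mod 13).
  v = [4, 6, 9, 9, 11].
Step 2: syndromes of r = [9, 10, 11, 4, 1] (all sums mod 13).
  S_0 = Σ v_i r_i = 4·9 + 6·10 + 9·11 + 9·4 + 11·1 = 242 ≡ 8.
  S_1 = Σ v_i α_i r_i = 4·7·9 + 6·1·10 + 9·9·11 + 9·11·4 + 11·3·1 = 1632 ≡ 7.
  α_i^2 mod 13 = [10, 1, 3, 4, 9].
  S_2 = Σ v_i α_i^2 r_i = 4·10·9 + 6·1·10 + 9·3·11 + 9·4·4 + 11·9·1 = 960 ≡ 11.
  S = (8, 7, 11) ≠ 0, so r is not a codeword (an error is present).
Step 3: locate the error. For a single error e at position i, S_ℓ = v_i·e·α_i^ℓ, so α_err = S_1/S_0.
  S_0^{−1} = 8^{−1} = 5 (mod 13), so α_err = 7·5 = 35 ≡ 9 = α_3. Error position i = 3.
  Consistency check: S_2/S_1 = 11·2 = 22 ≡ 9 = α_err ✓ (single-error assumption holds).
Step 4: error magnitude e = S_0/v_3 = S_0·∏_{j≠3}(α_3 − α_j) = 8·3 = 24 ≡ 11 (mod 13).
Step 5: correct position 3: c_3 = r_3 − e = 11 − 11 ≡ 0 (mod 13). Hence c = [9, 10, 0, 4, 1].
  Check: interpolating c through the α_i gives m(x) = 8 + 2·x (degree < 2) with m(α_i) = c_i for every i, so c is indeed a codeword.


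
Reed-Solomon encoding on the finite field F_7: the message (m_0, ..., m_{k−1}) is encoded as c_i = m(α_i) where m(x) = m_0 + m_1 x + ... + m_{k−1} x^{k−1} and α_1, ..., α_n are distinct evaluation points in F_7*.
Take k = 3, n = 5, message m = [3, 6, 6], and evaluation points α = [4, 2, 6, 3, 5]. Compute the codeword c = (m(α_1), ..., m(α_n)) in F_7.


c = [4, 4, 3, 5, 1]

Message polynomial: m(x) = 3 + 6·x + 6·x^2 (mod 7).
For each evaluation point α_i, compute m(α_i) mod 7:
  α_1 = 4: Horner steps 6 → 2 → 4, so m(4) = 4.
  α_2 = 2: Horner steps 6 → 4 → 4, so m(2) = 4.
  α_3 = 6: Horner steps 6 → 0 → 3, so m(6) = 3.
  α_4 = 3: Horner steps 6 → 3 → 5, so m(3) = 5.
  α_5 = 5: Horner steps 6 → 1 → 1, so m(5) = 1.
Codeword c = [4, 4, 3, 5, 1] ∈ F_7^5.


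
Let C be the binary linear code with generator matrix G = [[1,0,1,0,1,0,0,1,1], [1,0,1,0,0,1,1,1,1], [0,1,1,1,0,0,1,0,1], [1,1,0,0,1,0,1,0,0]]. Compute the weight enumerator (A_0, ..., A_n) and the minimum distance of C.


Weight distribution: A_0 = 1, A_2 = 1, A_3 = 2, A_4 = 1, A_5 = 6, A_6 = 5. Minimum distance d = 2.

Enumerate all 2^4 = 16 messages m ∈ F_2^4.
For each, compute codeword c = mG in F_2^9, then tally its weight.
  m = 0000 → c = 000000000, weight = 0.
  m = 1000 → c = 101010011, weight = 5.
  m = 0100 → c = 101001111, weight = 6.
  m = 1100 → c = 000011100, weight = 3.
  m = 0010 → c = 011100101, weight = 5.
  m = 1010 → c = 110110110, weight = 6.
  m = 0110 → c = 110101010, weight = 5.
  m = 1110 → c = 011111001, weight = 6.
  m = 0001 → c = 110010100, weight = 4.
  m = 1001 → c = 011000111, weight = 5.
  m = 0101 → c = 011011011, weight = 6.
  m = 1101 → c = 110001000, weight = 3.
  m = 0011 → c = 101110001, weight = 5.
  m = 1011 → c = 000100010, weight = 2.
  m = 0111 → c = 000111110, weight = 5.
  m = 1111 → c = 101101101, weight = 6.
Tally weights:
  weight 0: 1 codewords.
  weight 2: 1 codewords.
  weight 3: 2 codewords.
  weight 4: 1 codewords.
  weight 5: 6 codewords.
  weight 6: 5 codewords.
Minimum distance d = smallest w > 0 with A_w > 0 = 2.
Sanity: Σ A_w = 16 = 2^4 = 16 ✓.


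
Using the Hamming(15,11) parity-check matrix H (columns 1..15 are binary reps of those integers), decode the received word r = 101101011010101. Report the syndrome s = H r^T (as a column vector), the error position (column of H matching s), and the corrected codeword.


s = (1, 0, 0, 0)^T, error position = 8, corrected codeword c = 101101001010101

Compute s = H r^T mod 2 one row at a time:
  s_1 = 1 + 1 + 0 + 1 + 0 + 1 + 0 + 1 = 5 ≡ 1 (mod 2).
  s_2 = 1 + 0 + 1 + 0 + 0 + 1 + 0 + 1 = 4 ≡ 0 (mod 2).
  s_3 = 0 + 1 + 1 + 0 + 0 + 1 + 0 + 1 = 4 ≡ 0 (mod 2).
  s_4 = 1 + 1 + 0 + 0 + 1 + 1 + 1 + 1 = 6 ≡ 0 (mod 2).
s = (1, 0, 0, 0)^T — this equals column 8 of H (binary 1000), so error is at position 8.
Correct: flip bit 8 of r = 101101011010101 to get c = 101101001010101.


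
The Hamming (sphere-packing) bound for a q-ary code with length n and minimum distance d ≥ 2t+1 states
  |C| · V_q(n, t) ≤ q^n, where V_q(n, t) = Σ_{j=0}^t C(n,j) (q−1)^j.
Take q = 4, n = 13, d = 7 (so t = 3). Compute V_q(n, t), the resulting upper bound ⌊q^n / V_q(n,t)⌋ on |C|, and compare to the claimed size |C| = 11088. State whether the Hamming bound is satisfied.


V_q(n, t) = 8464, q^n = 67108864, Hamming bound = 7928, |C| = 11088 > bound (violated).

Step 1: Compute V_q(n, t) = Σ_{j=0}^3 C(n, j) (q−1)^j.
  j = 0: C(13,0)·(3)^0 = 1·1 = 1.
  j = 1: C(13,1)·(3)^1 = 13·3 = 39.
  j = 2: C(13,2)·(3)^2 = 78·9 = 702.
  j = 3: C(13,3)·(3)^3 = 286·27 = 7722.
  V_q(n, t) = 1 + 39 + 702 + 7722 = 8464.
Step 2: q^n = 4^13 = 67108864.
Step 3: Hamming bound ⌊q^n / V_q(n,t)⌋ = ⌊67108864/8464⌋ = 7928.
Step 4: Compare |C| = 11088 to 7928: violated.
The claimed |C| lies above the Hamming bound, so no 4-ary code of length 13 with d ≥ 7 can have 11088 codewords.


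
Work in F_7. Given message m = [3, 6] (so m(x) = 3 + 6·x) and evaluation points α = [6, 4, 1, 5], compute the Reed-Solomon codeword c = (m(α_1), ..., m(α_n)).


c = [4, 6, 2, 5]

Message polynomial: m(x) = 3 + 6·x (mod 7).
For each evaluation point α_i, compute m(α_i) mod 7:
  α_1 = 6: Horner steps 6 → 4, so m(6) = 4.
  α_2 = 4: Horner steps 6 → 6, so m(4) = 6.
  α_3 = 1: Horner steps 6 → 2, so m(1) = 2.
  α_4 = 5: Horner steps 6 → 5, so m(5) = 5.
Codeword c = [4, 6, 2, 5] ∈ F_7^4.


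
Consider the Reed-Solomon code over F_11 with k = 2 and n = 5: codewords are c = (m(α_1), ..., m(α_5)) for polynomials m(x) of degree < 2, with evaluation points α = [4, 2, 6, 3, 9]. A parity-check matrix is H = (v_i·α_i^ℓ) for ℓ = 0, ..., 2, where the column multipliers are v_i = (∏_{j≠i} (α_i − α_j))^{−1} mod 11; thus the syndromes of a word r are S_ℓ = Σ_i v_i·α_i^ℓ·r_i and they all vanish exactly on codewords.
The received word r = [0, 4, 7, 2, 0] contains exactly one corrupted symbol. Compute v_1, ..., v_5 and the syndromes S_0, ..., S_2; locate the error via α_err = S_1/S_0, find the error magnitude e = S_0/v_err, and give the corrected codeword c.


S = (7, 8, 6), error at position 5, error magnitude e = 10, c = [0, 4, 7, 2, 1].

Step 1: column multipliers v_i = (∏_{j≠i}(α_i − α_j))^{−1} mod 11.
  i = 1 (α = 4): (4−2)(4−6)(4−3)(4−9) = 2·(−2)·1·(−5) = 20 ≡ 9, so v_1 = 9^{−1} = 5 (mod 11).
  i = 2 (α = 2): (2−4)(2−6)(2−3)(2−9) = (−2)·(−4)·(−1)·(−7) = 56 ≡ 1, so v_2 = 1^{−1} = 1 (mod 11).
  i = 3 (α = 6): (6−4)(6−2)(6−3)(6−9) = 2·4·3·(−3) = −72 ≡ 5, so v_3 = 5^{−1} = 9 (mod 11).
  i = 4 (α = 3): (3−4)(3−2)(3−6)(3−9) = (−1)·1·(−3)·(−6) = −18 ≡ 4, so v_4 = 4^{−1} = 3 (mod 11).
  i = 5 (α = 9): (9−4)(9−2)(9−6)(9−3) = 5·7·3·6 = 630 ≡ 3, so v_5 = 3^{−1} = 4 (mod 11).
  v = [5, 1, 9, 3, 4].
Step 2: syndromes of r = [0, 4, 7, 2, 0] (all sums mod 11).
  S_0 = Σ v_i r_i = 5·0 + 1·4 + 9·7 + 3·2 + 4·0 = 73 ≡ 7.
  S_1 = Σ v_i α_i r_i = 5·4·0 + 1·2·4 + 9·6·7 + 3·3·2 + 4·9·0 = 404 ≡ 8.
  α_i^2 mod 11 = [5, 4, 3, 9, 4].
  S_2 = Σ v_i α_i^2 r_i = 5·5·0 + 1·4·4 + 9·3·7 + 3·9·2 + 4·4·0 = 259 ≡ 6.
  S = (7, 8, 6) ≠ 0, so r is not a codeword (an error is present).
Step 3: locate the error. For a single error e at position i, S_ℓ = v_i·e·α_i^ℓ, so α_err = S_1/S_0.
  S_0^{−1} = 7^{−1} = 8 (mod 11), so α_err = 8·8 = 64 ≡ 9 = α_5. Error position i = 5.
  Consistency check: S_2/S_1 = 6·7 = 42 ≡ 9 = α_err ✓ (single-error assumption holds).
Step 4: error magnitude e = S_0/v_5 = S_0·∏_{j≠5}(α_5 − α_j) = 7·3 = 21 ≡ 10 (mod 11).
Step 5: correct position 5: c_5 = r_5 − e = 0 − 10 ≡ 1 (mod 11). Hence c = [0, 4, 7, 2, 1].
  Check: interpolating c through the α_i gives m(x) = 8 + 9·x (degree < 2) with m(α_i) = c_i for every i, so c is indeed a codeword.


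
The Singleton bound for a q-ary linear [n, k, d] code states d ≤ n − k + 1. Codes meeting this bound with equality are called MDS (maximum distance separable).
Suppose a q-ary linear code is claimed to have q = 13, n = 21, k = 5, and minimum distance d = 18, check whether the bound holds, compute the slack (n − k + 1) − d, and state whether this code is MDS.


Singleton RHS = n − k + 1 = 17, slack = -1, bound violated (no such code; not MDS).

Singleton bound: d ≤ n − k + 1.
Here n = 21, k = 5, so n − k + 1 = 17.
Given d = 18, check d ≤ 17: NO.
Slack = (n − k + 1) − d = -1.
The slack is negative: d = 18 exceeds n − k + 1 = 17 by 1, so the Singleton bound is violated and no linear [21, 5, 18]_13 code can exist. In particular it is not MDS (MDS requires d = n − k + 1 exactly).
Description: the claimed parameters are [21, 5, 18]_13; such a code would be impossible (violates the Singleton bound).


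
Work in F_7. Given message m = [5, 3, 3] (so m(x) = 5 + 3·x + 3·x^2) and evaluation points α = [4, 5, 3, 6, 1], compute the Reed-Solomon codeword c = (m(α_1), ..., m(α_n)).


c = [2, 4, 6, 5, 4]

Message polynomial: m(x) = 5 + 3·x + 3·x^2 (mod 7).
For each evaluation point α_i, compute m(α_i) mod 7:
  α_1 = 4: Horner steps 3 → 1 → 2, so m(4) = 2.
  α_2 = 5: Horner steps 3 → 4 → 4, so m(5) = 4.
  α_3 = 3: Horner steps 3 → 5 → 6, so m(3) = 6.
  α_4 = 6: Horner steps 3 → 0 → 5, so m(6) = 5.
  α_5 = 1: Horner steps 3 → 6 → 4, so m(1) = 4.
Codeword c = [2, 4, 6, 5, 4] ∈ F_7^5.


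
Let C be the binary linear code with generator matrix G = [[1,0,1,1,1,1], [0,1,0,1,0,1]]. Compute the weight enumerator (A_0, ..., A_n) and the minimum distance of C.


Weight distribution: A_0 = 1, A_3 = 1, A_4 = 1, A_5 = 1. Minimum distance d = 3.

Enumerate all 2^2 = 4 messages m ∈ F_2^2.
For each, compute codeword c = mG in F_2^6, then tally its weight.
  m = 00 → c = 000000, weight = 0.
  m = 10 → c = 101111, weight = 5.
  m = 01 → c = 010101, weight = 3.
  m = 11 → c = 111010, weight = 4.
Tally weights:
  weight 0: 1 codewords.
  weight 3: 1 codewords.
  weight 4: 1 codewords.
  weight 5: 1 codewords.
Minimum distance d = smallest w > 0 with A_w > 0 = 3.
Sanity: Σ A_w = 4 = 2^2 = 4 ✓.


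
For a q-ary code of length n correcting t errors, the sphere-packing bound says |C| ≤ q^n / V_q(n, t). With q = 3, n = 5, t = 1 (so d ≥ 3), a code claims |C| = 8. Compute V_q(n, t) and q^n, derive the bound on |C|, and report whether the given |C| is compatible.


V_q(n, t) = 11, q^n = 243, Hamming bound = 22, |C| = 8 ≤ bound (satisfied).

Step 1: Compute V_q(n, t) = Σ_{j=0}^1 C(n, j) (q−1)^j.
  j = 0: C(5,0)·(2)^0 = 1·1 = 1.
  j = 1: C(5,1)·(2)^1 = 5·2 = 10.
  V_q(n, t) = 1 + 10 = 11.
Step 2: q^n = 3^5 = 243.
Step 3: Hamming bound ⌊q^n / V_q(n,t)⌋ = ⌊243/11⌋ = 22.
Step 4: Compare |C| = 8 to 22: satisfied.
The claimed |C| lies below the Hamming bound.


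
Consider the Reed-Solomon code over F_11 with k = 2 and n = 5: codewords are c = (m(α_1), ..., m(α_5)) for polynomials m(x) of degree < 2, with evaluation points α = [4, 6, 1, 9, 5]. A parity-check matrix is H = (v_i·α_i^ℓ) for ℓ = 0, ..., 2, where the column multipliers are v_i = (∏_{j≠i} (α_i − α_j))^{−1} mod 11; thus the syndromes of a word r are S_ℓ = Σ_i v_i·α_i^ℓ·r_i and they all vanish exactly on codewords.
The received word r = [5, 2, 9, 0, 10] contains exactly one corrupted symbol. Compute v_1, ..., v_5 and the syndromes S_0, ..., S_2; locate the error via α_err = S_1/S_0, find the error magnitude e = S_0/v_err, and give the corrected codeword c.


S = (3, 1, 4), error at position 1, error magnitude e = 9, c = [7, 2, 9, 0, 10].

Step 1: column multipliers v_i = (∏_{j≠i}(α_i − α_j))^{−1} mod 11.
  i = 1 (α = 4): (4−6)(4−1)(4−9)(4−5) = (−2)·3·(−5)·(−1) = −30 ≡ 3, so v_1 = 3^{−1} = 4 (mod 11).
  i = 2 (α = 6): (6−4)(6−1)(6−9)(6−5) = 2·5·(−3)·1 = −30 ≡ 3, so v_2 = 3^{−1} = 4 (mod 11).
  i = 3 (α = 1): (1−4)(1−6)(1−9)(1−5) = (−3)·(−5)·(−8)·(−4) = 480 ≡ 7, so v_3 = 7^{−1} = 8 (mod 11).
  i = 4 (α = 9): (9−4)(9−6)(9−1)(9−5) = 5·3·8·4 = 480 ≡ 7, so v_4 = 7^{−1} = 8 (mod 11).
  i = 5 (α = 5): (5−4)(5−6)(5−1)(5−9) = 1·(−1)·4·(−4) = 16 ≡ 5, so v_5 = 5^{−1} = 9 (mod 11).
  v = [4, 4, 8, 8, 9].
Step 2: syndromes of r = [5, 2, 9, 0, 10] (all sums mod 11).
  S_0 = Σ v_i r_i = 4·5 + 4·2 + 8·9 + 8·0 + 9·10 = 190 ≡ 3.
  S_1 = Σ v_i α_i r_i = 4·4·5 + 4·6·2 + 8·1·9 + 8·9·0 + 9·5·10 = 650 ≡ 1.
  α_i^2 mod 11 = [5, 3, 1, 4, 3].
  S_2 = Σ v_i α_i^2 r_i = 4·5·5 + 4·3·2 + 8·1·9 + 8·4·0 + 9·3·10 = 466 ≡ 4.
  S = (3, 1, 4) ≠ 0, so r is not a codeword (an error is present).
Step 3: locate the error. For a single error e at position i, S_ℓ = v_i·e·α_i^ℓ, so α_err = S_1/S_0.
  S_0^{−1} = 3^{−1} = 4 (mod 11), so α_err = 1·4 = 4 ≡ 4 = α_1. Error position i = 1.
  Consistency check: S_2/S_1 = 4·1 = 4 ≡ 4 = α_err ✓ (single-error assumption holds).
Step 4: error magnitude e = S_0/v_1 = S_0·∏_{j≠1}(α_1 − α_j) = 3·3 = 9 ≡ 9 (mod 11).
Step 5: correct position 1: c_1 = r_1 − e = 5 − 9 ≡ 7 (mod 11). Hence c = [7, 2, 9, 0, 10].
  Check: interpolating c through the α_i gives m(x) = 6 + 3·x (degree < 2) with m(α_i) = c_i for every i, so c is indeed a codeword.


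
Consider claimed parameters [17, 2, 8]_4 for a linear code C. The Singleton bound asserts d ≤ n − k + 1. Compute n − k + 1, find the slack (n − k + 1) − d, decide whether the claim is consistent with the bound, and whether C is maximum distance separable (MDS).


Singleton RHS = n − k + 1 = 16, slack = 8, bound satisfied, not MDS.

Singleton bound: d ≤ n − k + 1.
Here n = 17, k = 2, so n − k + 1 = 16.
Given d = 8, check d ≤ 16: YES.
Slack = (n − k + 1) − d = 8.
The code is NOT MDS (slack = 8 > 0).
Description: the claimed parameters are [17, 2, 8]_4; such a code would be non-MDS.


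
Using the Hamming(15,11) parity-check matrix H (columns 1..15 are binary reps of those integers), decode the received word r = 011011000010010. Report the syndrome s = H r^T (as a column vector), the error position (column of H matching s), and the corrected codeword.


s = (0, 1, 1, 1)^T, error position = 7, corrected codeword c = 011011100010010

Compute s = H r^T mod 2 one row at a time:
  s_1 = 0 + 0 + 0 + 1 + 0 + 0 + 1 + 0 = 2 ≡ 0 (mod 2).
  s_2 = 0 + 1 + 1 + 0 + 0 + 0 + 1 + 0 = 3 ≡ 1 (mod 2).
  s_3 = 1 + 1 + 1 + 0 + 0 + 1 + 1 + 0 = 5 ≡ 1 (mod 2).
  s_4 = 0 + 1 + 1 + 0 + 0 + 1 + 0 + 0 = 3 ≡ 1 (mod 2).
s = (0, 1, 1, 1)^T — this equals column 7 of H (binary 0111), so error is at position 7.
Correct: flip bit 7 of r = 011011000010010 to get c = 011011100010010.


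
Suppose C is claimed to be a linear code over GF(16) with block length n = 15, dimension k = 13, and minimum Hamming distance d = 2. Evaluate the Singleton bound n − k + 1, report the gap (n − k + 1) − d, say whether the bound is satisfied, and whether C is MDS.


Singleton RHS = n − k + 1 = 3, slack = 1, bound satisfied, not MDS.

Singleton bound: d ≤ n − k + 1.
Here n = 15, k = 13, so n − k + 1 = 3.
Given d = 2, check d ≤ 3: YES.
Slack = (n − k + 1) − d = 1.
The code is NOT MDS (slack = 1 > 0).
Description: the claimed parameters are [15, 13, 2]_16; such a code would be non-MDS.


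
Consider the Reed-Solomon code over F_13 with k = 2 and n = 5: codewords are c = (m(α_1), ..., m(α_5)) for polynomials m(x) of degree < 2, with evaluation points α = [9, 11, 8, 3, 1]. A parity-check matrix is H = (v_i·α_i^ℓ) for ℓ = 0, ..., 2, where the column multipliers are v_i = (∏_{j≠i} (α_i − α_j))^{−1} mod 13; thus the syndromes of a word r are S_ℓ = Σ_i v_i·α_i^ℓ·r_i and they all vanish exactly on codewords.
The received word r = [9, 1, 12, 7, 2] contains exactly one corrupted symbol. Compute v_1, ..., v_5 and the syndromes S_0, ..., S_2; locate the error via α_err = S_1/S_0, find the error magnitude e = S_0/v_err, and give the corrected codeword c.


S = (12, 5, 1), error at position 3, error magnitude e = 12, c = [9, 1, 0, 7, 2].

Step 1: column multipliers v_i = (∏_{j≠i}(α_i − α_j))^{−1} mod 13.
  i = 1 (α = 9): (9−11)(9−8)(9−3)(9−1) = (−2)·1·6·8 = −96 ≡ 8, so v_1 = 8^{−1} = 5 (mod 13).
  i = 2 (α = 11): (11−9)(11−8)(11−3)(11−1) = 2·3·8·10 = 480 ≡ 12, so v_2 = 12^{−1} = 12 (mod 13).
  i = 3 (α = 8): (8−9)(8−11)(8−3)(8−1) = (−1)·(−3)·5·7 = 105 ≡ 1, so v_3 = 1^{−1} = 1 (mod 13).
  i = 4 (α = 3): (3−9)(3−11)(3−8)(3−1) = (−6)·(−8)·(−5)·2 = −480 ≡ 1, so v_4 = 1^{−1} = 1 (mod 13).
  i = 5 (α = 1): (1−9)(1−11)(1−8)(1−3) = (−8)·(−10)·(−7)·(−2) = 1120 ≡ 2, so v_5 = 2^{−1} = 7 (mod 13).
  v = [5, 12, 1, 1, 7].
Step 2: syndromes of r = [9, 1, 12, 7, 2] (all sums mod 13).
  S_0 = Σ v_i r_i = 5·9 + 12·1 + 1·12 + 1·7 + 7·2 = 90 ≡ 12.
  S_1 = Σ v_i α_i r_i = 5·9·9 + 12·11·1 + 1·8·12 + 1·3·7 + 7·1·2 = 668 ≡ 5.
  α_i^2 mod 13 = [3, 4, 12, 9, 1].
  S_2 = Σ v_i α_i^2 r_i = 5·3·9 + 12·4·1 + 1·12·12 + 1·9·7 + 7·1·2 = 404 ≡ 1.
  S = (12, 5, 1) ≠ 0, so r is not a codeword (an error is present).
Step 3: locate the error. For a single error e at position i, S_ℓ = v_i·e·α_i^ℓ, so α_err = S_1/S_0.
  S_0^{−1} = 12^{−1} = 12 (mod 13), so α_err = 5·12 = 60 ≡ 8 = α_3. Error position i = 3.
  Consistency check: S_2/S_1 = 1·8 = 8 ≡ 8 = α_err ✓ (single-error assumption holds).
Step 4: error magnitude e = S_0/v_3 = S_0·∏_{j≠3}(α_3 − α_j) = 12·1 = 12 ≡ 12 (mod 13).
Step 5: correct position 3: c_3 = r_3 − e = 12 − 12 ≡ 0 (mod 13). Hence c = [9, 1, 0, 7, 2].
  Check: interpolating c through the α_i gives m(x) = 6 + 9·x (degree < 2) with m(α_i) = c_i for every i, so c is indeed a codeword.


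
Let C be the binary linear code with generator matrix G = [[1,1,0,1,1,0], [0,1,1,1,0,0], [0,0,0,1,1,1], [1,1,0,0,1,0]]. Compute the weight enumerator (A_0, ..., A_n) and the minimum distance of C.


Weight distribution: A_0 = 1, A_1 = 1, A_2 = 2, A_3 = 6, A_4 = 5, A_5 = 1. Minimum distance d = 1.

Enumerate all 2^4 = 16 messages m ∈ F_2^4.
For each, compute codeword c = mG in F_2^6, then tally its weight.
  m = 0000 → c = 000000, weight = 0.
  m = 1000 → c = 110110, weight = 4.
  m = 0100 → c = 011100, weight = 3.
  m = 1100 → c = 101010, weight = 3.
  m = 0010 → c = 000111, weight = 3.
  m = 1010 → c = 110001, weight = 3.
  m = 0110 → c = 011011, weight = 4.
  m = 1110 → c = 101101, weight = 4.
  m = 0001 → c = 110010, weight = 3.
  m = 1001 → c = 000100, weight = 1.
  m = 0101 → c = 101110, weight = 4.
  m = 1101 → c = 011000, weight = 2.
  m = 0011 → c = 110101, weight = 4.
  m = 1011 → c = 000011, weight = 2.
  m = 0111 → c = 101001, weight = 3.
  m = 1111 → c = 011111, weight = 5.
Tally weights:
  weight 0: 1 codewords.
  weight 1: 1 codewords.
  weight 2: 2 codewords.
  weight 3: 6 codewords.
  weight 4: 5 codewords.
  weight 5: 1 codewords.
Minimum distance d = smallest w > 0 with A_w > 0 = 1.
Sanity: Σ A_w = 16 = 2^4 = 16 ✓.


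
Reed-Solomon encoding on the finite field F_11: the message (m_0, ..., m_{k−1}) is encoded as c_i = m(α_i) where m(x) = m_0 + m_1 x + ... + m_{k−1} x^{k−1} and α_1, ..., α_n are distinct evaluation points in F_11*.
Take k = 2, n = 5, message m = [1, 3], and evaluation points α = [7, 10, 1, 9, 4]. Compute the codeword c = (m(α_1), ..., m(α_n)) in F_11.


c = [0, 9, 4, 6, 2]

Message polynomial: m(x) = 1 + 3·x (mod 11).
For each evaluation point α_i, compute m(α_i) mod 11:
  α_1 = 7: Horner steps 3 → 0, so m(7) = 0.
  α_2 = 10: Horner steps 3 → 9, so m(10) = 9.
  α_3 = 1: Horner steps 3 → 4, so m(1) = 4.
  α_4 = 9: Horner steps 3 → 6, so m(9) = 6.
  α_5 = 4: Horner steps 3 → 2, so m(4) = 2.
Codeword c = [0, 9, 4, 6, 2] ∈ F_11^5.


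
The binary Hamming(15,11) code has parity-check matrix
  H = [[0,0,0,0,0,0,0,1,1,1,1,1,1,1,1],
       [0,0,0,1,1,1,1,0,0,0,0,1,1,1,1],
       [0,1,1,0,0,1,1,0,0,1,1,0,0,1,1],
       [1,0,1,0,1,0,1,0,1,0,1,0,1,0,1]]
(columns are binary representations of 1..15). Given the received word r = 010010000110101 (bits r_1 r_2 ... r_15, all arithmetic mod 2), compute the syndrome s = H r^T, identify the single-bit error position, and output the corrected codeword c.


s = (0, 1, 0, 0)^T, error position = 4, corrected codeword c = 010110000110101

Compute s = H r^T mod 2 one row at a time:
  s_1 = 0 + 0 + 1 + 1 + 0 + 1 + 0 + 1 = 4 ≡ 0 (mod 2).
  s_2 = 0 + 1 + 0 + 0 + 0 + 1 + 0 + 1 = 3 ≡ 1 (mod 2).
  s_3 = 1 + 0 + 0 + 0 + 1 + 1 + 0 + 1 = 4 ≡ 0 (mod 2).
  s_4 = 0 + 0 + 1 + 0 + 0 + 1 + 1 + 1 = 4 ≡ 0 (mod 2).
s = (0, 1, 0, 0)^T — this equals column 4 of H (binary 0100), so error is at position 4.
Correct: flip bit 4 of r = 010010000110101 to get c = 010110000110101.


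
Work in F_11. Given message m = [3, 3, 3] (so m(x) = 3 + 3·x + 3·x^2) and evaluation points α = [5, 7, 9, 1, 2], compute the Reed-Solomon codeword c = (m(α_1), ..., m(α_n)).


c = [5, 6, 9, 9, 10]

Message polynomial: m(x) = 3 + 3·x + 3·x^2 (mod 11).
For each evaluation point α_i, compute m(α_i) mod 11:
  α_1 = 5: Horner steps 3 → 7 → 5, so m(5) = 5.
  α_2 = 7: Horner steps 3 → 2 → 6, so m(7) = 6.
  α_3 = 9: Horner steps 3 → 8 → 9, so m(9) = 9.
  α_4 = 1: Horner steps 3 → 6 → 9, so m(1) = 9.
  α_5 = 2: Horner steps 3 → 9 → 10, so m(2) = 10.
Codeword c = [5, 6, 9, 9, 10] ∈ F_11^5.


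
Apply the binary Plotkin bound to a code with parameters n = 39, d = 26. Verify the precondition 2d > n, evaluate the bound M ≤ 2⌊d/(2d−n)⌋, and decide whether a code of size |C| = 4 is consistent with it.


Plotkin bound M ≤ 4; given |C| = 4 ≤ bound (satisfied).

Check applicability: 2d = 52, n = 39.
2d − n = 13 > 0, so Plotkin applies.
Compute d/(2d−n) = 26/13 ≈ 2.0000.
⌊d/(2d−n)⌋ = 2.
Plotkin bound: M ≤ 2·2 = 4.
Given |C| = 4, check: satisfied.
This |C| is at the Plotkin bound.


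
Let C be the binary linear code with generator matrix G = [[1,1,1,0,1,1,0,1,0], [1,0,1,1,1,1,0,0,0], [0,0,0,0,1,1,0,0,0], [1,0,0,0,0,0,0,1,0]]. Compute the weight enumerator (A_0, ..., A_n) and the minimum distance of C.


Weight distribution: A_0 = 1, A_2 = 3, A_3 = 4, A_4 = 3, A_5 = 4, A_6 = 1. Minimum distance d = 2.

Enumerate all 2^4 = 16 messages m ∈ F_2^4.
For each, compute codeword c = mG in F_2^9, then tally its weight.
  m = 0000 → c = 000000000, weight = 0.
  m = 1000 → c = 111011010, weight = 6.
  m = 0100 → c = 101111000, weight = 5.
  m = 1100 → c = 010100010, weight = 3.
  m = 0010 → c = 000011000, weight = 2.
  m = 1010 → c = 111000010, weight = 4.
  m = 0110 → c = 101100000, weight = 3.
  m = 1110 → c = 010111010, weight = 5.
  m = 0001 → c = 100000010, weight = 2.
  m = 1001 → c = 011011000, weight = 4.
  m = 0101 → c = 001111010, weight = 5.
  m = 1101 → c = 110100000, weight = 3.
  m = 0011 → c = 100011010, weight = 4.
  m = 1011 → c = 011000000, weight = 2.
  m = 0111 → c = 001100010, weight = 3.
  m = 1111 → c = 110111000, weight = 5.
Tally weights:
  weight 0: 1 codewords.
  weight 2: 3 codewords.
  weight 3: 4 codewords.
  weight 4: 3 codewords.
  weight 5: 4 codewords.
  weight 6: 1 codewords.
Minimum distance d = smallest w > 0 with A_w > 0 = 2.
Sanity: Σ A_w = 16 = 2^4 = 16 ✓.


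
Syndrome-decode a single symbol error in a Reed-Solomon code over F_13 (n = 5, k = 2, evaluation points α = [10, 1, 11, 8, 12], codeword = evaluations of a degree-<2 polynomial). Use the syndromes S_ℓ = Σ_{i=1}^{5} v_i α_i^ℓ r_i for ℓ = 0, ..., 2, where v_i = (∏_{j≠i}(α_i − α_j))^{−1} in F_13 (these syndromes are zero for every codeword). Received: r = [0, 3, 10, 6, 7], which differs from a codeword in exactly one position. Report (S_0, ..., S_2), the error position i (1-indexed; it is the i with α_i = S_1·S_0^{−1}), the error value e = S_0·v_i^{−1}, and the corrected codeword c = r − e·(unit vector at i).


S = (2, 2, 2), error at position 2, error magnitude e = 2, c = [0, 1, 10, 6, 7].

Step 1: column multipliers v_i = (∏_{j≠i}(α_i − α_j))^{−1} mod 13.
  i = 1 (α = 10): (10−1)(10−11)(10−8)(10−12) = 9·(−1)·2·(−2) = 36 ≡ 10, so v_1 = 10^{−1} = 4 (mod 13).
  i = 2 (α = 1): (1−10)(1−11)(1−8)(1−12) = (−9)·(−10)·(−7)·(−11) = 6930 ≡ 1, so v_2 = 1^{−1} = 1 (mod 13).
  i = 3 (α = 11): (11−10)(11−1)(11−8)(11−12) = 1·10·3·(−1) = −30 ≡ 9, so v_3 = 9^{−1} = 3 (mod 13).
  i = 4 (α = 8): (8−10)(8−1)(8−11)(8−12) = (−2)·7·(−3)·(−4) = −168 ≡ 1, so v_4 = 1^{−1} = 1 (mod 13).
  i = 5 (α = 12): (12−10)(12−1)(12−11)(12−8) = 2·11·1·4 = 88 ≡ 10, so v_5 = 10^{−1} = 4 (mod 13).
  v = [4, 1, 3, 1, 4].
Step 2: syndromes of r = [0, 3, 10, 6, 7] (all sums mod 13).
  S_0 = Σ v_i r_i = 4·0 + 1·3 + 3·10 + 1·6 + 4·7 = 67 ≡ 2.
  S_1 = Σ v_i α_i r_i = 4·10·0 + 1·1·3 + 3·11·10 + 1·8·6 + 4·12·7 = 717 ≡ 2.
  α_i^2 mod 13 = [9, 1, 4, 12, 1].
  S_2 = Σ v_i α_i^2 r_i = 4·9·0 + 1·1·3 + 3·4·10 + 1·12·6 + 4·1·7 = 223 ≡ 2.
  S = (2, 2, 2) ≠ 0, so r is not a codeword (an error is present).
Step 3: locate the error. For a single error e at position i, S_ℓ = v_i·e·α_i^ℓ, so α_err = S_1/S_0.
  S_0^{−1} = 2^{−1} = 7 (mod 13), so α_err = 2·7 = 14 ≡ 1 = α_2. Error position i = 2.
  Consistency check: S_2/S_1 = 2·7 = 14 ≡ 1 = α_err ✓ (single-error assumption holds).
Step 4: error magnitude e = S_0/v_2 = S_0·∏_{j≠2}(α_2 − α_j) = 2·1 = 2 ≡ 2 (mod 13).
Step 5: correct position 2: c_2 = r_2 − e = 3 − 2 ≡ 1 (mod 13). Hence c = [0, 1, 10, 6, 7].
  Check: interpolating c through the α_i gives m(x) = 4 + 10·x (degree < 2) with m(α_i) = c_i for every i, so c is indeed a codeword.


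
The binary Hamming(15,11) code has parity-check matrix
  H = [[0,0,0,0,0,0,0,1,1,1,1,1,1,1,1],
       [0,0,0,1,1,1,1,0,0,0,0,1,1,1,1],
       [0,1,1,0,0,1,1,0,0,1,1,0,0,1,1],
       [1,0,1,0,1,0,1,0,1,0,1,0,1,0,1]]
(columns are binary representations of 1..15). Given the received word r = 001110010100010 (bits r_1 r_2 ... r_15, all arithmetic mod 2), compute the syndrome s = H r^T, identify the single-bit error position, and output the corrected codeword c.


s = (1, 1, 1, 0)^T, error position = 14, corrected codeword c = 001110010100000

Compute s = H r^T mod 2 one row at a time:
  s_1 = 1 + 0 + 1 + 0 + 0 + 0 + 1 + 0 = 3 ≡ 1 (mod 2).
  s_2 = 1 + 1 + 0 + 0 + 0 + 0 + 1 + 0 = 3 ≡ 1 (mod 2).
  s_3 = 0 + 1 + 0 + 0 + 1 + 0 + 1 + 0 = 3 ≡ 1 (mod 2).
  s_4 = 0 + 1 + 1 + 0 + 0 + 0 + 0 + 0 = 2 ≡ 0 (mod 2).
s = (1, 1, 1, 0)^T — this equals column 14 of H (binary 1110), so error is at position 14.
Correct: flip bit 14 of r = 001110010100010 to get c = 001110010100000.


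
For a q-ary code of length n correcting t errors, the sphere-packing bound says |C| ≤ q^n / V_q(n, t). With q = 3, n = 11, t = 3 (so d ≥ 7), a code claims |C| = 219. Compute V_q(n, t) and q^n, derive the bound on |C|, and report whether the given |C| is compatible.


V_q(n, t) = 1563, q^n = 177147, Hamming bound = 113, |C| = 219 > bound (violated).

Step 1: Compute V_q(n, t) = Σ_{j=0}^3 C(n, j) (q−1)^j.
  j = 0: C(11,0)·(2)^0 = 1·1 = 1.
  j = 1: C(11,1)·(2)^1 = 11·2 = 22.
  j = 2: C(11,2)·(2)^2 = 55·4 = 220.
  j = 3: C(11,3)·(2)^3 = 165·8 = 1320.
  V_q(n, t) = 1 + 22 + 220 + 1320 = 1563.
Step 2: q^n = 3^11 = 177147.
Step 3: Hamming bound ⌊q^n / V_q(n,t)⌋ = ⌊177147/1563⌋ = 113.
Step 4: Compare |C| = 219 to 113: violated.
The claimed |C| lies above the Hamming bound, so no 3-ary code of length 11 with d ≥ 7 can have 219 codewords.


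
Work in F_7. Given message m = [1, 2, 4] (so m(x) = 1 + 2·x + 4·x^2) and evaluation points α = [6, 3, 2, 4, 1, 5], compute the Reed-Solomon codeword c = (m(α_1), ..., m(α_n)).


c = [3, 1, 0, 3, 0, 6]

Message polynomial: m(x) = 1 + 2·x + 4·x^2 (mod 7).
For each evaluation point α_i, compute m(α_i) mod 7:
  α_1 = 6: Horner steps 4 → 5 → 3, so m(6) = 3.
  α_2 = 3: Horner steps 4 → 0 → 1, so m(3) = 1.
  α_3 = 2: Horner steps 4 → 3 → 0, so m(2) = 0.
  α_4 = 4: Horner steps 4 → 4 → 3, so m(4) = 3.
  α_5 = 1: Horner steps 4 → 6 → 0, so m(1) = 0.
  α_6 = 5: Horner steps 4 → 1 → 6, so m(5) = 6.
Codeword c = [3, 1, 0, 3, 0, 6] ∈ F_7^6.


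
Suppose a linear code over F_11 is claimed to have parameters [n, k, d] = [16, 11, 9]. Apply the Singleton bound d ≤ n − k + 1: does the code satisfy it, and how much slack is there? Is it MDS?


Singleton RHS = n − k + 1 = 6, slack = -3, bound violated (no such code; not MDS).

Singleton bound: d ≤ n − k + 1.
Here n = 16, k = 11, so n − k + 1 = 6.
Given d = 9, check d ≤ 6: NO.
Slack = (n − k + 1) − d = -3.
The slack is negative: d = 9 exceeds n − k + 1 = 6 by 3, so the Singleton bound is violated and no linear [16, 11, 9]_11 code can exist. In particular it is not MDS (MDS requires d = n − k + 1 exactly).
Description: the claimed parameters are [16, 11, 9]_11; such a code would be impossible (violates the Singleton bound).


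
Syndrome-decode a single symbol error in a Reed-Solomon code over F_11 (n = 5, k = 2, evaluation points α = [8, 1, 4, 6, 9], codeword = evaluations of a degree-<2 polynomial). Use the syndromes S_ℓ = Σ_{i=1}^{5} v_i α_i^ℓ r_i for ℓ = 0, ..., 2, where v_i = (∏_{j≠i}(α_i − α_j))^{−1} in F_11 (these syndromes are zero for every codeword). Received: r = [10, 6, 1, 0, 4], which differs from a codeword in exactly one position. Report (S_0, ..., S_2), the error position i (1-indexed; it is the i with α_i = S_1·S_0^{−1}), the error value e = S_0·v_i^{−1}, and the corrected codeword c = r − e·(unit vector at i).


S = (5, 5, 5), error at position 2, error magnitude e = 9, c = [10, 8, 1, 0, 4].

Step 1: column multipliers v_i = (∏_{j≠i}(α_i − α_j))^{−1} mod 11.
  i = 1 (α = 8): (8−1)(8−4)(8−6)(8−9) = 7·4·2·(−1) = −56 ≡ 10, so v_1 = 10^{−1} = 10 (mod 11).
  i = 2 (α = 1): (1−8)(1−4)(1−6)(1−9) = (−7)·(−3)·(−5)·(−8) = 840 ≡ 4, so v_2 = 4^{−1} = 3 (mod 11).
  i = 3 (α = 4): (4−8)(4−1)(4−6)(4−9) = (−4)·3·(−2)·(−5) = −120 ≡ 1, so v_3 = 1^{−1} = 1 (mod 11).
  i = 4 (α = 6): (6−8)(6−1)(6−4)(6−9) = (−2)·5·2·(−3) = 60 ≡ 5, so v_4 = 5^{−1} = 9 (mod 11).
  i = 5 (α = 9): (9−8)(9−1)(9−4)(9−6) = 1·8·5·3 = 120 ≡ 10, so v_5 = 10^{−1} = 10 (mod 11).
  v = [10, 3, 1, 9, 10].
Step 2: syndromes of r = [10, 6, 1, 0, 4] (all sums mod 11).
  S_0 = Σ v_i r_i = 10·10 + 3·6 + 1·1 + 9·0 + 10·4 = 159 ≡ 5.
  S_1 = Σ v_i α_i r_i = 10·8·10 + 3·1·6 + 1·4·1 + 9·6·0 + 10·9·4 = 1182 ≡ 5.
  α_i^2 mod 11 = [9, 1, 5, 3, 4].
  S_2 = Σ v_i α_i^2 r_i = 10·9·10 + 3·1·6 + 1·5·1 + 9·3·0 + 10·4·4 = 1083 ≡ 5.
  S = (5, 5, 5) ≠ 0, so r is not a codeword (an error is present).
Step 3: locate the error. For a single error e at position i, S_ℓ = v_i·e·α_i^ℓ, so α_err = S_1/S_0.
  S_0^{−1} = 5^{−1} = 9 (mod 11), so α_err = 5·9 = 45 ≡ 1 = α_2. Error position i = 2.
  Consistency check: S_2/S_1 = 5·9 = 45 ≡ 1 = α_err ✓ (single-error assumption holds).
Step 4: error magnitude e = S_0/v_2 = S_0·∏_{j≠2}(α_2 − α_j) = 5·4 = 20 ≡ 9 (mod 11).
Step 5: correct position 2: c_2 = r_2 − e = 6 − 9 ≡ 8 (mod 11). Hence c = [10, 8, 1, 0, 4].
  Check: interpolating c through the α_i gives m(x) = 3 + 5·x (degree < 2) with m(α_i) = c_i for every i, so c is indeed a codeword.
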